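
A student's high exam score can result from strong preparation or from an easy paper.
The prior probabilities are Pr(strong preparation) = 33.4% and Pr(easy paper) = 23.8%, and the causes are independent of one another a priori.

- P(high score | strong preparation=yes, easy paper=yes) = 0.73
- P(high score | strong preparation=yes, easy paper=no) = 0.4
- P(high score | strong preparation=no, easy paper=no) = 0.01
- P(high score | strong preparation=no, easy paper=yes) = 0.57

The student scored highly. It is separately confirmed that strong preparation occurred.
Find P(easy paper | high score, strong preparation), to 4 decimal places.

P(high score | strong preparation) = 0.4·0.762 + 0.73·0.238 = 0.304800 + 0.173740 = 0.478540
Restricting to configurations with easy paper present: 0.73·0.238 = 0.173740.
P(easy paper | high score, strong preparation) = 0.173740 / 0.478540 ≈ 0.3631

P(easy paper | high score, strong preparation) ≈ 0.3631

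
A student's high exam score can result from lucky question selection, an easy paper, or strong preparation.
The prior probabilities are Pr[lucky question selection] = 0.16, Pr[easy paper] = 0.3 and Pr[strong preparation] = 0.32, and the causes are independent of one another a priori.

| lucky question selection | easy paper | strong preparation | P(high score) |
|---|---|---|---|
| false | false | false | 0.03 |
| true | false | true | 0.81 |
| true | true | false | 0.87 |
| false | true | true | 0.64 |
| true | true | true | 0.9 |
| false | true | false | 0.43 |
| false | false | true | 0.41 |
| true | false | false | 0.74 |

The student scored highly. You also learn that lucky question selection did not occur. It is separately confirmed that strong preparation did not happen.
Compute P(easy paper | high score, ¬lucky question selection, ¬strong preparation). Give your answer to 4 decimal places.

P(easy paper | high score, ¬lucky question selection, ¬strong preparation) ≈ 0.8600

For the numerator, keep only easy paper=true terms: 0.43*0.3 = 0.129000
Denominator P(high score | ¬lucky question selection, ¬strong preparation): 0.03*0.7 + 0.43*0.3 = 0.150000
P(easy paper | high score, ¬lucky question selection, ¬strong preparation) = 0.129000/0.150000 ≈ 0.8600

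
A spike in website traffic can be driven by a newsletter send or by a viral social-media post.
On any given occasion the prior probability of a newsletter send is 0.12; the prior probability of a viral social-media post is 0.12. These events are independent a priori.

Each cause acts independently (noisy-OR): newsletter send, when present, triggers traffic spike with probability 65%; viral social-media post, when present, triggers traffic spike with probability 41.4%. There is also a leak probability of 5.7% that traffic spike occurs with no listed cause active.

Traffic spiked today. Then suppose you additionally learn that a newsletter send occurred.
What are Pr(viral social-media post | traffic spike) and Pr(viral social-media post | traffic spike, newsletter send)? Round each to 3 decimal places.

Under noisy-OR, P(traffic spike | causes) = 1 − (1−0.057)·∏(1−qᵢ) over the active causes.
By total probability over the 4 (newsletter send, viral social-media post) configurations:
  P(traffic spike) = 0.057×0.88×0.88 + 0.447402×0.88×0.12 + 0.66995×0.12×0.88 + 0.806591×0.12×0.12
        = 0.044141 + 0.047246 + 0.070747 + 0.011615 = 0.173749
Keeping only the viral social-media post-present terms gives 0.058861, so
  P(viral social-media post | traffic spike) = 0.058861 / 0.173749 ≈ 0.339

Now condition on the additional information:
Weight on viral social-media post=true, given the evidence: 0.806591*0.12 = 0.096791
The normalizing constant is 0.66995*0.88 + 0.806591*0.12 = 0.686347
Posterior = 0.096791 / 0.686347 ≈ 0.141

Pr(viral social-media post | traffic spike) ≈ 0.339; Pr(viral social-media post | traffic spike, newsletter send) ≈ 0.141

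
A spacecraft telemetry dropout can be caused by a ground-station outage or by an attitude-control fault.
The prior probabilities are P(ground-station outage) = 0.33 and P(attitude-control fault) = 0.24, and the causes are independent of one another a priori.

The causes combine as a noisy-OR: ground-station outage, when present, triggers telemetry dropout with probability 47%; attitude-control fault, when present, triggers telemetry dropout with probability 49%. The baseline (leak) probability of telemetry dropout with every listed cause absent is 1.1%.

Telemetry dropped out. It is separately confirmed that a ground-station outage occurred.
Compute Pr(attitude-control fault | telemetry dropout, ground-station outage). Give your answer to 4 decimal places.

Pr(attitude-control fault | telemetry dropout, ground-station outage) ≈ 0.3272

Under noisy-OR, P(telemetry dropout | causes) = 1 − (1−0.011)·∏(1−qᵢ) over the active causes.
By total probability over both values of attitude-control fault:
  P(telemetry dropout | ground-station outage) = 0.47583·0.76 + 0.732673·0.24
        = 0.361631 + 0.175842 = 0.537473
The terms with attitude-control fault present sum to 0.175842, so
  P(attitude-control fault | telemetry dropout, ground-station outage) = 0.175842 / 0.537473 ≈ 0.3272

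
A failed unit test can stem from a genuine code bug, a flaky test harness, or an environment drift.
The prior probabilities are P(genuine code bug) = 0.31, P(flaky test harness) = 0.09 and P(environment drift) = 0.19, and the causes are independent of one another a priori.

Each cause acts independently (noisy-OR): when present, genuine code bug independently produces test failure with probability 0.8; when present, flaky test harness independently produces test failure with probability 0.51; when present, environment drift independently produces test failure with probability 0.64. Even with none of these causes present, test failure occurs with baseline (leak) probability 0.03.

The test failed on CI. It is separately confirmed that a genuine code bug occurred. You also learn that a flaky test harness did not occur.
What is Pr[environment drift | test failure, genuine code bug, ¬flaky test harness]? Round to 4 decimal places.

Pr[environment drift | test failure, genuine code bug, ¬flaky test harness] ≈ 0.2130

Under noisy-OR, P(test failure | causes) = 1 − (1−0.03)·∏(1−qᵢ) over the active causes.
Enumerate both values of environment drift and weight by the priors:
  P(test failure | genuine code bug, ¬flaky test harness) = 0.806·0.81 + 0.93016·0.19
        = 0.652860 + 0.176730 = 0.829590
Keeping only the environment drift-present terms gives 0.176730, so
  P(environment drift | test failure, genuine code bug, ¬flaky test harness) = 0.176730 / 0.829590 ≈ 0.2130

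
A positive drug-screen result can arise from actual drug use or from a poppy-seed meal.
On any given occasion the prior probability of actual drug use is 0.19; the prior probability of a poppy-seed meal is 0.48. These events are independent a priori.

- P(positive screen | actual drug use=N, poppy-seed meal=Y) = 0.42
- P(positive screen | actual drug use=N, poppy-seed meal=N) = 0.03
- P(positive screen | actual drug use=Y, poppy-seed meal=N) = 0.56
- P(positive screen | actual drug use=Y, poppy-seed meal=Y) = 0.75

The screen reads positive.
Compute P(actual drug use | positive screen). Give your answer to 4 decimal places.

Weight on actual drug use=true, given the evidence: 0.055328 + 0.068400 = 0.123728
Normalizer over all consistent configurations: 0.03·0.81·0.52 + 0.42·0.81·0.48 + 0.56·0.19·0.52 + 0.75·0.19·0.48 = 0.299660
Posterior = 0.123728 / 0.299660 ≈ 0.4129

P(actual drug use | positive screen) ≈ 0.4129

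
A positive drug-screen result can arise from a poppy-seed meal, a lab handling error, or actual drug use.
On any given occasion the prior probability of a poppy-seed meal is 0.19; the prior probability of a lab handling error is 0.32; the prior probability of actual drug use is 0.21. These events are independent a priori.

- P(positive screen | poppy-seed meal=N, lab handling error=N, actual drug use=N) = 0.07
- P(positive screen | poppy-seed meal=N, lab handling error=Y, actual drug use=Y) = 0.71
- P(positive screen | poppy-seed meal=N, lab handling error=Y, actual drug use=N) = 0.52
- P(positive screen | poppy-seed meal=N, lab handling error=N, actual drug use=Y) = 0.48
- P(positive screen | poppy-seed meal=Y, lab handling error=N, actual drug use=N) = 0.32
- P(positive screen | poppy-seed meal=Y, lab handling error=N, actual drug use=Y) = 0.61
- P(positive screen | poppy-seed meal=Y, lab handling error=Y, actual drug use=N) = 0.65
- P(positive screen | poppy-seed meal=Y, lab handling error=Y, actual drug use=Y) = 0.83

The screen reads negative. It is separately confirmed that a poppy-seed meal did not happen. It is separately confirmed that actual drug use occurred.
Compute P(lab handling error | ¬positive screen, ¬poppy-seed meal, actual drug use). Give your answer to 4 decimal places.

For the numerator, keep only lab handling error=true terms: 0.29*0.32 = 0.092800
Denominator P(¬positive screen | ¬poppy-seed meal, actual drug use): 0.52*0.68 + 0.29*0.32 = 0.446400
Posterior = 0.092800 / 0.446400 ≈ 0.2079

P(lab handling error | ¬positive screen, ¬poppy-seed meal, actual drug use) ≈ 0.2079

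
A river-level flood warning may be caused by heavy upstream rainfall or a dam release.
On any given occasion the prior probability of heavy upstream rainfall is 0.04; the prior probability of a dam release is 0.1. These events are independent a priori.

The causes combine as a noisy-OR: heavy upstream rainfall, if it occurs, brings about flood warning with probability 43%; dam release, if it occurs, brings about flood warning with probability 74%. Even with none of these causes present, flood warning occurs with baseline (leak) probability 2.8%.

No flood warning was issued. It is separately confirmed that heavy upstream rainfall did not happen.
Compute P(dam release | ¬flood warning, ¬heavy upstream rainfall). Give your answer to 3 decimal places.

Under noisy-OR, P(flood warning | causes) = 1 − (1−0.028)·∏(1−qᵢ) over the active causes.
Weight on dam release=true, given the evidence: 0.25272·0.1 = 0.025272
The normalizing constant is 0.972·0.9 + 0.25272·0.1 = 0.900072
P(dam release | ¬flood warning, ¬heavy upstream rainfall) = 0.025272/0.900072 ≈ 0.028

P(dam release | ¬flood warning, ¬heavy upstream rainfall) ≈ 0.028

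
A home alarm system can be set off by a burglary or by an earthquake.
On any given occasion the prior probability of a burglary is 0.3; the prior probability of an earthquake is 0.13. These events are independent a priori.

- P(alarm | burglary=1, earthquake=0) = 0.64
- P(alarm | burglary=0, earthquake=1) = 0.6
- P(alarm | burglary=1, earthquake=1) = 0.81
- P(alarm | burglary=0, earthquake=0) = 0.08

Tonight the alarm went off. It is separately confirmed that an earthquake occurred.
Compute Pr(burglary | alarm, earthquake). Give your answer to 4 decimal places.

Pr(burglary | alarm, earthquake) ≈ 0.3665

Sum P(alarm|·) weighted by the priors over both values of burglary:
  P(alarm | earthquake) = 0.6×0.7 + 0.81×0.3
        = 0.420000 + 0.243000 = 0.663000
The terms with burglary present sum to 0.243000, so
  P(burglary | alarm, earthquake) = 0.243000 / 0.663000 ≈ 0.3665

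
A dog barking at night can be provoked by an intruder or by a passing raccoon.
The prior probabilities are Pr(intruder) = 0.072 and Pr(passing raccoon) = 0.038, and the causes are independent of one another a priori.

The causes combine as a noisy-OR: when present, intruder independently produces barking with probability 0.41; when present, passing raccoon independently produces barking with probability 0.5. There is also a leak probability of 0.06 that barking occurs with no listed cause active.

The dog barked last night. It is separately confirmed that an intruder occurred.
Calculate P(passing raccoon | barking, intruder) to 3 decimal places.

P(passing raccoon | barking, intruder) ≈ 0.060

Under noisy-OR, P(barking | causes) = 1 − (1−0.06)·∏(1−qᵢ) over the active causes.
Sum P(barking|·) weighted by the priors over both values of passing raccoon:
  P(barking | intruder) = 0.4454*0.962 + 0.7227*0.038
        = 0.428475 + 0.027463 = 0.455938
Configurations with passing raccoon contribute 0.027463, so
  P(passing raccoon | barking, intruder) = 0.027463 / 0.455938 ≈ 0.060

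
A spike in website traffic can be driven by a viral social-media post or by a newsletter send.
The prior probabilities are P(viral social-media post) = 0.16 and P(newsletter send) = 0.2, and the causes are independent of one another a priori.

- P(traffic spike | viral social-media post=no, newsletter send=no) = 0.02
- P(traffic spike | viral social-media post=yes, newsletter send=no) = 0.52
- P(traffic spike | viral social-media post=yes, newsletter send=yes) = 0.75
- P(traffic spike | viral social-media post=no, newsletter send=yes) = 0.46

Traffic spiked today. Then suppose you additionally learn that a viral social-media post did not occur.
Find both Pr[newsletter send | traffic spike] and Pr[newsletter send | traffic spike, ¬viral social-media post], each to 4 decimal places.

Numerator (weight on configurations with newsletter send): 0.077280 + 0.024000 = 0.101280
Normalizer over all consistent configurations: 0.02*0.84*0.8 + 0.46*0.84*0.2 + 0.52*0.16*0.8 + 0.75*0.16*0.2 = 0.181280
Posterior = 0.101280 / 0.181280 ≈ 0.5587

Now condition on the additional information:
Numerator (weight on configurations with newsletter send): 0.46·0.2 = 0.092000
Denominator P(traffic spike | ¬viral social-media post): 0.02·0.8 + 0.46·0.2 = 0.108000
Posterior = 0.092000 / 0.108000 ≈ 0.8519

Pr[newsletter send | traffic spike] ≈ 0.5587; Pr[newsletter send | traffic spike, ¬viral social-media post] ≈ 0.8519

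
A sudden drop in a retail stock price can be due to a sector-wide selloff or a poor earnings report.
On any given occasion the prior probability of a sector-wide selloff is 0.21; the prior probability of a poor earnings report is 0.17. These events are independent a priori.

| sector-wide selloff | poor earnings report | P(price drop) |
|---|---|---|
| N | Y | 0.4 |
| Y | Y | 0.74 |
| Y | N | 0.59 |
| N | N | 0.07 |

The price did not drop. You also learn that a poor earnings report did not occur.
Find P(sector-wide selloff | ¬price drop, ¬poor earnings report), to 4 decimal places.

P(sector-wide selloff | ¬price drop, ¬poor earnings report) ≈ 0.1049

P(¬price drop | ¬poor earnings report) = 0.93*0.79 + 0.41*0.21 = 0.734700 + 0.086100 = 0.820800
The sector-wide selloff-present share is 0.41*0.21 = 0.086100.
So P(sector-wide selloff | ¬price drop, ¬poor earnings report) = 0.086100/0.820800 ≈ 0.1049.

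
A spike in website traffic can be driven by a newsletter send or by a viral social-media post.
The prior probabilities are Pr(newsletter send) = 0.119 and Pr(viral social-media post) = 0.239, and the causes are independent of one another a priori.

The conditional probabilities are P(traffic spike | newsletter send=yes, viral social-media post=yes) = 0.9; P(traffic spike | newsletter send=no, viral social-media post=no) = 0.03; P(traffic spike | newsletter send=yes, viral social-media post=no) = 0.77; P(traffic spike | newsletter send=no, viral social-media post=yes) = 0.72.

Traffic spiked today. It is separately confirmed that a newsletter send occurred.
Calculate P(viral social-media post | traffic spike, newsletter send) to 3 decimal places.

P(viral social-media post | traffic spike, newsletter send) ≈ 0.269

Sum P(traffic spike|·) weighted by the priors over both values of viral social-media post:
  P(traffic spike | newsletter send) = 0.77×0.761 + 0.9×0.239
        = 0.585970 + 0.215100 = 0.801070
Keeping only the viral social-media post-present terms gives 0.215100, so
  P(viral social-media post | traffic spike, newsletter send) = 0.215100 / 0.801070 ≈ 0.269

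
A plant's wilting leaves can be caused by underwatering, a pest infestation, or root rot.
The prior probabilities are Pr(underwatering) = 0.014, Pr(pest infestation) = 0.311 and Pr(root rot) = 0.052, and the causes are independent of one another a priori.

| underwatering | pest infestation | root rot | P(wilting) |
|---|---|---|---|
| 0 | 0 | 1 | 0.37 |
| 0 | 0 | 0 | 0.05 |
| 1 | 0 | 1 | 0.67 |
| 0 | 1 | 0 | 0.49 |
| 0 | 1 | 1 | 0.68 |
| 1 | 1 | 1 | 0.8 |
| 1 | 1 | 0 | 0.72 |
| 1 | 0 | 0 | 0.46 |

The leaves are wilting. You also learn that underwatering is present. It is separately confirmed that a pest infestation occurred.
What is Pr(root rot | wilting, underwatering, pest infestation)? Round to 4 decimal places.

Pr(root rot | wilting, underwatering, pest infestation) ≈ 0.0574

By total probability over both values of root rot:
  P(wilting | underwatering, pest infestation) = 0.72×0.948 + 0.8×0.052
        = 0.682560 + 0.041600 = 0.724160
Configurations with root rot contribute 0.041600, so
  P(root rot | wilting, underwatering, pest infestation) = 0.041600 / 0.724160 ≈ 0.0574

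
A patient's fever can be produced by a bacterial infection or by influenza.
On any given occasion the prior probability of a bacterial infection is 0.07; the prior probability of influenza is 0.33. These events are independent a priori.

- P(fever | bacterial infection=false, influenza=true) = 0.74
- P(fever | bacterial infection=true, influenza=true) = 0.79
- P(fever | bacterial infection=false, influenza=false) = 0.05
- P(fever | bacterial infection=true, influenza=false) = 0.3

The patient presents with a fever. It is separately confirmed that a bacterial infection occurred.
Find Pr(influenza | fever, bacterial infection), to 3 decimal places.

Weight on influenza=true, given the evidence: 0.79*0.33 = 0.260700
The normalizing constant is 0.3*0.67 + 0.79*0.33 = 0.461700
P(influenza | fever, bacterial infection) = 0.260700/0.461700 ≈ 0.565

Pr(influenza | fever, bacterial infection) ≈ 0.565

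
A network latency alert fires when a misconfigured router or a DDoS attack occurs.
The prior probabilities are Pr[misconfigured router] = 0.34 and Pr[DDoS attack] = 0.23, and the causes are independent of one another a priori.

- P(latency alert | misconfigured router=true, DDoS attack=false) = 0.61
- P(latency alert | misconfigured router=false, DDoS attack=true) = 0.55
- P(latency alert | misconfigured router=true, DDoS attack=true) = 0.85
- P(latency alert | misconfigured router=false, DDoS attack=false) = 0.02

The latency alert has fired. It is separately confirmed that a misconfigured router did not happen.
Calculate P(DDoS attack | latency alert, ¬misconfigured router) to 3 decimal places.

P(latency alert | ¬misconfigured router) = 0.02*0.77 + 0.55*0.23 = 0.015400 + 0.126500 = 0.141900
Restricting to configurations with DDoS attack present: 0.55*0.23 = 0.126500.
Hence the posterior is 0.126500/0.141900 ≈ 0.891.

P(DDoS attack | latency alert, ¬misconfigured router) ≈ 0.891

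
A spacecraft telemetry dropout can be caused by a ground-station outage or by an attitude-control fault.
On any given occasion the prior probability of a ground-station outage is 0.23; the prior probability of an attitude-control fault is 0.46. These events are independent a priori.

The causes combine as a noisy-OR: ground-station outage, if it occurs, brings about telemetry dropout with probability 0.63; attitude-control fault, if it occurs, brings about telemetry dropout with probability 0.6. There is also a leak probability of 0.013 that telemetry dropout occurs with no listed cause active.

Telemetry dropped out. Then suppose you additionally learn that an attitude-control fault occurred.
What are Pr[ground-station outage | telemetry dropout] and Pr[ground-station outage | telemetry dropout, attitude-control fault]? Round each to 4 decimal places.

Pr[ground-station outage | telemetry dropout] ≈ 0.4350; Pr[ground-station outage | telemetry dropout, attitude-control fault] ≈ 0.2965

Under noisy-OR, P(telemetry dropout | causes) = 1 − (1−0.013)·∏(1−qᵢ) over the active causes.
P(telemetry dropout) = 0.013*0.77*0.54 + 0.6052*0.77*0.46 + 0.63481*0.23*0.54 + 0.853924*0.23*0.46 = 0.005405 + 0.214362 + 0.078843 + 0.090345 = 0.388955
Of this, 0.169188 comes from 0.078843 + 0.090345 (the ground-station outage=true cases).
Hence the posterior is 0.169188/0.388955 ≈ 0.4350.

Now also conditioning on attitude-control fault=true:
Sum P(telemetry dropout|·) weighted by the priors over both values of ground-station outage:
  P(telemetry dropout | attitude-control fault) = 0.6052*0.77 + 0.853924*0.23
        = 0.466004 + 0.196403 = 0.662407
Configurations with ground-station outage contribute 0.196403, so
  P(ground-station outage | telemetry dropout, attitude-control fault) = 0.196403 / 0.662407 ≈ 0.2965
This is intercausal reasoning (explaining away): once attitude-control fault accounts for the telemetry dropout, ground-station outage becomes less likely.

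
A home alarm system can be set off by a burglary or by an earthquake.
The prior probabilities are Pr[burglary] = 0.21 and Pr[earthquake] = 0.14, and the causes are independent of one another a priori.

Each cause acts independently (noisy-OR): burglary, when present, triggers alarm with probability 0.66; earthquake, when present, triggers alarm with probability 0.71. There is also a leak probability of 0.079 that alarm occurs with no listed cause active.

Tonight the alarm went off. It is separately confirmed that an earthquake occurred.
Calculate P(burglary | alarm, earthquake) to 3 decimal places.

P(burglary | alarm, earthquake) ≈ 0.248

Under noisy-OR, P(alarm | causes) = 1 − (1−0.079)·∏(1−qᵢ) over the active causes.
P(alarm | earthquake) = 0.73291·0.79 + 0.909189·0.21 = 0.578999 + 0.190930 = 0.769929
Restricting to configurations with burglary present: 0.909189·0.21 = 0.190930.
P(burglary | alarm, earthquake) = 0.190930 / 0.769929 ≈ 0.248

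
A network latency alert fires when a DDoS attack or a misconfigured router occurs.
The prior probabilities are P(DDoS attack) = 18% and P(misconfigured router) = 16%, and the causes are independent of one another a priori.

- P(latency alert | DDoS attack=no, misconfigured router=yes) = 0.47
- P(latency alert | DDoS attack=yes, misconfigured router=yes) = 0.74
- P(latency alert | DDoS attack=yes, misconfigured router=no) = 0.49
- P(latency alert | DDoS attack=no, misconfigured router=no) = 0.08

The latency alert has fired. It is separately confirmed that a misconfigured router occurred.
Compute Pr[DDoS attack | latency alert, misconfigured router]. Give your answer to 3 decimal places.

Enumerate both values of DDoS attack and weight by the priors:
  P(latency alert | misconfigured router) = 0.47*0.82 + 0.74*0.18
        = 0.385400 + 0.133200 = 0.518600
Keeping only the DDoS attack-present terms gives 0.133200, so
  P(DDoS attack | latency alert, misconfigured router) = 0.133200 / 0.518600 ≈ 0.257

Pr[DDoS attack | latency alert, misconfigured router] ≈ 0.257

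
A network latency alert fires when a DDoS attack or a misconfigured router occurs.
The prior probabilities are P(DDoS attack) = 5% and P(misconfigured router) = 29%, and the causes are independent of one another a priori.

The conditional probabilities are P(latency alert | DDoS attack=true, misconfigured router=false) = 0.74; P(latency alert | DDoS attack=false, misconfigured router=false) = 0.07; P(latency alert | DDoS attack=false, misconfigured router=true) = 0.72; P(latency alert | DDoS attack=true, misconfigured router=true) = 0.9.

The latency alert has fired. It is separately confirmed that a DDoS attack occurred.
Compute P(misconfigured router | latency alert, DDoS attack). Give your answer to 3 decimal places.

P(misconfigured router | latency alert, DDoS attack) ≈ 0.332

Enumerate both values of misconfigured router and weight by the priors:
  P(latency alert | DDoS attack) = 0.74×0.71 + 0.9×0.29
        = 0.525400 + 0.261000 = 0.786400
Keeping only the misconfigured router-present terms gives 0.261000, so
  P(misconfigured router | latency alert, DDoS attack) = 0.261000 / 0.786400 ≈ 0.332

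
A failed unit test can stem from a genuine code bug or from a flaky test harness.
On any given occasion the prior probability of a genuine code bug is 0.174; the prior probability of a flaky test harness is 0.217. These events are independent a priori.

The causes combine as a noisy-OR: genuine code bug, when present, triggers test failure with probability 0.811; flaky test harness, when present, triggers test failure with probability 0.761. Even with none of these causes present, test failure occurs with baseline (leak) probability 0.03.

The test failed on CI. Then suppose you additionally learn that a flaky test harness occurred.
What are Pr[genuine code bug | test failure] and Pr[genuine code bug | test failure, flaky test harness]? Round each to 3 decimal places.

Under noisy-OR, P(test failure | causes) = 1 − (1−0.03)·∏(1−qᵢ) over the active causes.
Enumerate the 4 (genuine code bug, flaky test harness) configurations and weight by the priors:
  P(test failure) = 0.03*0.826*0.783 + 0.76817*0.826*0.217 + 0.81667*0.174*0.783 + 0.956184*0.174*0.217
        = 0.019403 + 0.137688 + 0.111265 + 0.036104 = 0.304460
Configurations with genuine code bug contribute 0.147369, so
  P(genuine code bug | test failure) = 0.147369 / 0.304460 ≈ 0.484

Now condition on the additional information:
By total probability over both values of genuine code bug:
  P(test failure | flaky test harness) = 0.76817·0.826 + 0.956184·0.174
        = 0.634508 + 0.166376 = 0.800884
Configurations with genuine code bug contribute 0.166376, so
  P(genuine code bug | test failure, flaky test harness) = 0.166376 / 0.800884 ≈ 0.208
Conditioning on flaky test harness lowers the posterior on genuine code bug: the classic explaining-away effect in a common-effect structure.

Pr[genuine code bug | test failure] ≈ 0.484; Pr[genuine code bug | test failure, flaky test harness] ≈ 0.208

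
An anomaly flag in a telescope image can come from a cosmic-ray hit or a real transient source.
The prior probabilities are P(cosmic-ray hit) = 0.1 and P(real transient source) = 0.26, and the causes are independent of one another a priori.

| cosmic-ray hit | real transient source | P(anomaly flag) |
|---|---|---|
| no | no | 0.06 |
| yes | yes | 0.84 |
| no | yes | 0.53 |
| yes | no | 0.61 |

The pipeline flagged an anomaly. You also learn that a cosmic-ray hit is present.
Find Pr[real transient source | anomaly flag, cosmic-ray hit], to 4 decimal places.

P(anomaly flag | cosmic-ray hit) = 0.61*0.74 + 0.84*0.26 = 0.451400 + 0.218400 = 0.669800
The real transient source-present share is 0.84*0.26 = 0.218400.
Hence the posterior is 0.218400/0.669800 ≈ 0.3261.

Pr[real transient source | anomaly flag, cosmic-ray hit] ≈ 0.3261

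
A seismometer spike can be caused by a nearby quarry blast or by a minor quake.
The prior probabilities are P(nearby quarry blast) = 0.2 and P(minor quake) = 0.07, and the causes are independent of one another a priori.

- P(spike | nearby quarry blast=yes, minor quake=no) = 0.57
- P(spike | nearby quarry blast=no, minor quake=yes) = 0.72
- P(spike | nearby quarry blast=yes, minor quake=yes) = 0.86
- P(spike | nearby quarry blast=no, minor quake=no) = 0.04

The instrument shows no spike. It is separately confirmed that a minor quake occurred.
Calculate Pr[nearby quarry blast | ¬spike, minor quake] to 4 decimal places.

Weight on nearby quarry blast=true, given the evidence: 0.14×0.2 = 0.028000
The normalizing constant is 0.28×0.8 + 0.14×0.2 = 0.252000
Posterior = 0.028000 / 0.252000 ≈ 0.1111

Pr[nearby quarry blast | ¬spike, minor quake] ≈ 0.1111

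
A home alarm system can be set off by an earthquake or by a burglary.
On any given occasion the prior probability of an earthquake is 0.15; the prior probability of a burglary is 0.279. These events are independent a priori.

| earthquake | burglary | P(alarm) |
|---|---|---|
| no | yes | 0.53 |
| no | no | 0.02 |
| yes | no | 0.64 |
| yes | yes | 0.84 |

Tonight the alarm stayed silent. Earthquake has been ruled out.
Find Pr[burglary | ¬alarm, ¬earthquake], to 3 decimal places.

Pr[burglary | ¬alarm, ¬earthquake] ≈ 0.157

Enumerate both values of burglary and weight by the priors:
  P(¬alarm | ¬earthquake) = 0.98·0.721 + 0.47·0.279
        = 0.706580 + 0.131130 = 0.837710
The terms with burglary present sum to 0.131130, so
  P(burglary | ¬alarm, ¬earthquake) = 0.131130 / 0.837710 ≈ 0.157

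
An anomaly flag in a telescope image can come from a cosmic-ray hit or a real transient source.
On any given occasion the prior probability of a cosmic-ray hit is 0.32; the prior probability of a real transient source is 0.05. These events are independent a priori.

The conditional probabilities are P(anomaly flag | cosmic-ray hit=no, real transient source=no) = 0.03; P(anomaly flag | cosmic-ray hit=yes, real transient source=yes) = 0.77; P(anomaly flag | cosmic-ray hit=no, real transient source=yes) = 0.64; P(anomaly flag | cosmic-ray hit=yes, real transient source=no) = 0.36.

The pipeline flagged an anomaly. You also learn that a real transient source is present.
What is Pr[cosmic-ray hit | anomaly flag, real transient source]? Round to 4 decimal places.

Pr[cosmic-ray hit | anomaly flag, real transient source] ≈ 0.3615

Weight on cosmic-ray hit=true, given the evidence: 0.77*0.32 = 0.246400
The normalizing constant is 0.64*0.68 + 0.77*0.32 = 0.681600
Posterior = 0.246400 / 0.681600 ≈ 0.3615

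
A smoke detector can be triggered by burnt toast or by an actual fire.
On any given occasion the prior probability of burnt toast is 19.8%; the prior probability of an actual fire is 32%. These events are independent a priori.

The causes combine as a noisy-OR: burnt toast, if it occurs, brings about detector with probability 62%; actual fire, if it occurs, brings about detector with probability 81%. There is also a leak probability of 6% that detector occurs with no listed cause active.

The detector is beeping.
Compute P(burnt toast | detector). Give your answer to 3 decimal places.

P(burnt toast | detector) ≈ 0.374

Under noisy-OR, P(detector | causes) = 1 − (1−0.06)·∏(1−qᵢ) over the active causes.
Sum P(detector|·) weighted by the priors over the 4 (burnt toast, actual fire) configurations:
  P(detector) = 0.06×0.802×0.68 + 0.8214×0.802×0.32 + 0.6428×0.198×0.68 + 0.932132×0.198×0.32
        = 0.032722 + 0.210804 + 0.086547 + 0.059060 = 0.389133
Keeping only the burnt toast-present terms gives 0.145607, so
  P(burnt toast | detector) = 0.145607 / 0.389133 ≈ 0.374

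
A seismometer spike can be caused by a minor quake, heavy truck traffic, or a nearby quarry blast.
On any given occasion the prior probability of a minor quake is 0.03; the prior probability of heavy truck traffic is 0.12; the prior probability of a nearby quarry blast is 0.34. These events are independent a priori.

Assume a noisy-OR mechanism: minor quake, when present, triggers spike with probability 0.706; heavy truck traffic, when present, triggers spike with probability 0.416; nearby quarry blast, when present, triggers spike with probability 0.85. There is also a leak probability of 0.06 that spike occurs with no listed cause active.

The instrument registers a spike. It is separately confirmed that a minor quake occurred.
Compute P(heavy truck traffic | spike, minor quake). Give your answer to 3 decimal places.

Under noisy-OR, P(spike | causes) = 1 − (1−0.06)·∏(1−qᵢ) over the active causes.
Enumerate the 4 (heavy truck traffic, nearby quarry blast) configurations and weight by the priors:
  P(spike | minor quake) = 0.72364*0.88*0.66 + 0.958546*0.88*0.34 + 0.838606*0.12*0.66 + 0.975791*0.12*0.34
        = 0.420290 + 0.286797 + 0.066418 + 0.039812 = 0.813317
Keeping only the heavy truck traffic-present terms gives 0.106230, so
  P(heavy truck traffic | spike, minor quake) = 0.106230 / 0.813317 ≈ 0.131

P(heavy truck traffic | spike, minor quake) ≈ 0.131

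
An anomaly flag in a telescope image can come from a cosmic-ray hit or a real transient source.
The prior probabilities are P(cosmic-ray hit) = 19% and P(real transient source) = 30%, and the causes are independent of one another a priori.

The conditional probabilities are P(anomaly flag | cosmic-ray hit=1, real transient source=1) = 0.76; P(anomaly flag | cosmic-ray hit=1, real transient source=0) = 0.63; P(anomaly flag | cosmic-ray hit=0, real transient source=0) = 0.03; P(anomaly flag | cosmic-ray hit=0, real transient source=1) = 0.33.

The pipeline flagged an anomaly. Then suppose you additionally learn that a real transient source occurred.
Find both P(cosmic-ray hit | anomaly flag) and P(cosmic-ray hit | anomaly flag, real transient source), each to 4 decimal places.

Weight on cosmic-ray hit=true, given the evidence: 0.083790 + 0.043320 = 0.127110
Normalizer over all consistent configurations: 0.03·0.81·0.7 + 0.33·0.81·0.3 + 0.63·0.19·0.7 + 0.76·0.19·0.3 = 0.224310
P(cosmic-ray hit | anomaly flag) = 0.127110/0.224310 ≈ 0.5667

With the extra evidence:
Weight on cosmic-ray hit=true, given the evidence: 0.76×0.19 = 0.144400
The normalizing constant is 0.33×0.81 + 0.76×0.19 = 0.411700
Posterior = 0.144400 / 0.411700 ≈ 0.3507
This is intercausal reasoning (explaining away): once real transient source accounts for the anomaly flag, cosmic-ray hit becomes less likely.

P(cosmic-ray hit | anomaly flag) ≈ 0.5667; P(cosmic-ray hit | anomaly flag, real transient source) ≈ 0.3507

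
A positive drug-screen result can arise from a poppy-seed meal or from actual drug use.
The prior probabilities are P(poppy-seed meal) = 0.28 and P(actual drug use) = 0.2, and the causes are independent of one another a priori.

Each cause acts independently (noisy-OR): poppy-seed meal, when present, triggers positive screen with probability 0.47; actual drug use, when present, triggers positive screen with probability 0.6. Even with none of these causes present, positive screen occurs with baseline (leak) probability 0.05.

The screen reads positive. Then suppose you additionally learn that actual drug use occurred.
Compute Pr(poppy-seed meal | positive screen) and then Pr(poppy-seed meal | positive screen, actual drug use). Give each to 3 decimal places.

Pr(poppy-seed meal | positive screen) ≈ 0.569; Pr(poppy-seed meal | positive screen, actual drug use) ≈ 0.334

Under noisy-OR, P(positive screen | causes) = 1 − (1−0.05)·∏(1−qᵢ) over the active causes.
Weight on poppy-seed meal=true, given the evidence: 0.111216 + 0.044722 = 0.155938
Normalizer over all consistent configurations: 0.05*0.72*0.8 + 0.62*0.72*0.2 + 0.4965*0.28*0.8 + 0.7986*0.28*0.2 = 0.274018
Posterior = 0.155938 / 0.274018 ≈ 0.569

Now also conditioning on actual drug use=true:
Enumerate both values of poppy-seed meal and weight by the priors:
  P(positive screen | actual drug use) = 0.62×0.72 + 0.7986×0.28
        = 0.446400 + 0.223608 = 0.670008
Configurations with poppy-seed meal contribute 0.223608, so
  P(poppy-seed meal | positive screen, actual drug use) = 0.223608 / 0.670008 ≈ 0.334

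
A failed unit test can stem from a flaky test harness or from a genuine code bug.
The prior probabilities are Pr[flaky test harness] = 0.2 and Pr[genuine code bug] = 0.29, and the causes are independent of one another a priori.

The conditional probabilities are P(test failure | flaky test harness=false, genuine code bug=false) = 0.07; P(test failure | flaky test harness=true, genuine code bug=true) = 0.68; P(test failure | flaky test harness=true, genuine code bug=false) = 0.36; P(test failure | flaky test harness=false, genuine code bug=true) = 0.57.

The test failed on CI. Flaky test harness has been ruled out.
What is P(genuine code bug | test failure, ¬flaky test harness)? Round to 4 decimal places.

P(genuine code bug | test failure, ¬flaky test harness) ≈ 0.7688

By total probability over both values of genuine code bug:
  P(test failure | ¬flaky test harness) = 0.07*0.71 + 0.57*0.29
        = 0.049700 + 0.165300 = 0.215000
The terms with genuine code bug present sum to 0.165300, so
  P(genuine code bug | test failure, ¬flaky test harness) = 0.165300 / 0.215000 ≈ 0.7688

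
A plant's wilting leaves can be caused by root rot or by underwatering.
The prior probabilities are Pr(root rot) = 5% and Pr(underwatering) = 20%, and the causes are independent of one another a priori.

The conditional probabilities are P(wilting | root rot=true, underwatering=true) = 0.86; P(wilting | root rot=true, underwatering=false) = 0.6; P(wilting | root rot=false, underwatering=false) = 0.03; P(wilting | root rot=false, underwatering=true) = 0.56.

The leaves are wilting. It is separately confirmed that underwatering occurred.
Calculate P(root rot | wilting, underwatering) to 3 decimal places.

P(root rot | wilting, underwatering) ≈ 0.075

P(wilting | underwatering) = 0.56·0.95 + 0.86·0.05 = 0.532000 + 0.043000 = 0.575000
The root rot-present share is 0.86·0.05 = 0.043000.
So P(root rot | wilting, underwatering) = 0.043000/0.575000 ≈ 0.075.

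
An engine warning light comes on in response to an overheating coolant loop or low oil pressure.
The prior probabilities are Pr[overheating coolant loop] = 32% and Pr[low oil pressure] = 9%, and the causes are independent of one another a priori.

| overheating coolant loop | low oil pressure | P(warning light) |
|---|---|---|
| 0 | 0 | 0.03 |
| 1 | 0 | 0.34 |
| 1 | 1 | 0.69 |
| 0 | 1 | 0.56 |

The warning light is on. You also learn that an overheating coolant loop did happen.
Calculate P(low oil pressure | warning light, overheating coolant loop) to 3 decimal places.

P(low oil pressure | warning light, overheating coolant loop) ≈ 0.167

By total probability over both values of low oil pressure:
  P(warning light | overheating coolant loop) = 0.34*0.91 + 0.69*0.09
        = 0.309400 + 0.062100 = 0.371500
Keeping only the low oil pressure-present terms gives 0.062100, so
  P(low oil pressure | warning light, overheating coolant loop) = 0.062100 / 0.371500 ≈ 0.167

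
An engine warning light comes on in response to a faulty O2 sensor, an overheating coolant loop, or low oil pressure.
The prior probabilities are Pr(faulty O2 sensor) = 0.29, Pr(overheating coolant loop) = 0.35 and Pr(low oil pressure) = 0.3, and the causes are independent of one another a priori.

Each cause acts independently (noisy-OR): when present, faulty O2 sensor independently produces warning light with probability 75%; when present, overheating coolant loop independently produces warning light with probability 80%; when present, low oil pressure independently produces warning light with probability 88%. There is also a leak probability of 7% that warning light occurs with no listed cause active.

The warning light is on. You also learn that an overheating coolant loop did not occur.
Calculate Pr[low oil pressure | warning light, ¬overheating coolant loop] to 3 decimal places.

Pr[low oil pressure | warning light, ¬overheating coolant loop] ≈ 0.590

Under noisy-OR, P(warning light | causes) = 1 − (1−0.07)·∏(1−qᵢ) over the active causes.
By total probability over the 4 (faulty O2 sensor, low oil pressure) configurations:
  P(warning light | ¬overheating coolant loop) = 0.07·0.71·0.7 + 0.8884·0.71·0.3 + 0.7675·0.29·0.7 + 0.9721·0.29·0.3
        = 0.034790 + 0.189229 + 0.155802 + 0.084573 = 0.464394
Configurations with low oil pressure contribute 0.273802, so
  P(low oil pressure | warning light, ¬overheating coolant loop) = 0.273802 / 0.464394 ≈ 0.590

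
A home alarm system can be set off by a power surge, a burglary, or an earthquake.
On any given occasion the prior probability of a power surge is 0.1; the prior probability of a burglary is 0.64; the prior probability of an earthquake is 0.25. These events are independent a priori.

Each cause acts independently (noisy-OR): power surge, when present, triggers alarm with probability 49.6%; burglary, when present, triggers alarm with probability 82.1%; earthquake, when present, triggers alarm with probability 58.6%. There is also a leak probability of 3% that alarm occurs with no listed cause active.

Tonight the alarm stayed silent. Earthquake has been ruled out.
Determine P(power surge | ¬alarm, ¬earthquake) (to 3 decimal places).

Under noisy-OR, P(alarm | causes) = 1 − (1−0.03)·∏(1−qᵢ) over the active causes.
Numerator (weight on configurations with power surge): 0.017600 + 0.005601 = 0.023201
Denominator P(¬alarm | ¬earthquake): 0.97*0.9*0.36 + 0.17363*0.9*0.64 + 0.48888*0.1*0.36 + 0.08751*0.1*0.64 = 0.437492
Posterior = 0.023201 / 0.437492 ≈ 0.053

P(power surge | ¬alarm, ¬earthquake) ≈ 0.053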